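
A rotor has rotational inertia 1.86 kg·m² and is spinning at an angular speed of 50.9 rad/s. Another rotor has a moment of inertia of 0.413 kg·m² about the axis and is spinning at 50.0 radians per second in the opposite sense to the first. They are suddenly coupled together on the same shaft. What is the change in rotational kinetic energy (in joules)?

No external torque acts about the common axis, so total angular momentum is conserved.
Taking A's sense as positive: L = (1.860)(50.9) − (0.4130)(50.0) = 74.02 kg·m²·rad/s.
Combined I = 1.860 + 0.4130 = 2.273 kg·m².
ω_f = L / I = 74.02 / 2.273 = 32.57 rad/s.
KE_i = ½ΣIω² = 2926 J; KE_f = ½(2.273)(32.57)² = 1205 J.

ΔKE ≈ -1720 J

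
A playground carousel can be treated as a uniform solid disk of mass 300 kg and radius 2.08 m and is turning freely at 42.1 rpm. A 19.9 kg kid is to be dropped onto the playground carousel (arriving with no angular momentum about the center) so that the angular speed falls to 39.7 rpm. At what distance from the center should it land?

r ≈ 1.40 m

The added mass arrives with no angular momentum about the center, and any external torque about the center is negligible, so the system's angular momentum is conserved.
I_p = ½(300)(2.08)² = 649.0 kg·m².
I_p ω_i = (I_p + m r²) ω_f ⇒ m r² = I_p(ω_i/ω_f − 1) = 649.0(42.1/39.7 − 1) = 39.23 kg·m².
r = √(39.23/19.9) = 1.404 m.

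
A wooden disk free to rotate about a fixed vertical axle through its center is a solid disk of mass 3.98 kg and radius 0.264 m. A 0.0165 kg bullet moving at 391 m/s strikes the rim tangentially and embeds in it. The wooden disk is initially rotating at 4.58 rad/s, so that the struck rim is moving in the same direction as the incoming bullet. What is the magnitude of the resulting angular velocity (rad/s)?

The axle reaction passes through the axle and exerts no torque about it; angular momentum about the axle is conserved through the impact.
I_p = ½(3.98)(0.264)² = 0.1387 kg·m². Taking the sense of the bullet's angular momentum as positive, L_{bullet} = m v R = (0.0165)(391)(0.264) = 1.703 kg·m²/s.
L_i = +I_p ω_p + m v R = +(0.1387)(4.58) + 1.703 = 2.338 kg·m²/s.
After sticking, I_f = I_p + m R² = 0.1387 + (0.0165)(0.264)² = 0.1398 kg·m².
ω_f = L_i / I_f = 2.338 / 0.1398 = 16.72 rad/s.

|ω_f| ≈ 16.7 rad/s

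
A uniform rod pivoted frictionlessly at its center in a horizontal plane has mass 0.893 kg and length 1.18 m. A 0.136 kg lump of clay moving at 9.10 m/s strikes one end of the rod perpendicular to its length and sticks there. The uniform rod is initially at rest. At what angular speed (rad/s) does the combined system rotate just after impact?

|ω_f| ≈ 4.84 rad/s

The axle reaction passes through the pivot and exerts no torque about it; angular momentum about the pivot is conserved through the impact.
I_p = (1/12)(0.893)(1.18)² = 0.1036 kg·m². Taking the sense of the lump of clay's angular momentum as positive, L_{lump} = m v R = (0.136)(9.10)(1.18/2) = 0.7302 kg·m²/s.
L_i = 0 + 0.7302 = 0.7302 kg·m²/s.
After sticking, I_f = I_p + m R² = 0.1036 + (0.136)(1.18/2)² = 0.1510 kg·m².
ω_f = L_i / I_f = 0.7302 / 0.1510 = 4.837 rad/s.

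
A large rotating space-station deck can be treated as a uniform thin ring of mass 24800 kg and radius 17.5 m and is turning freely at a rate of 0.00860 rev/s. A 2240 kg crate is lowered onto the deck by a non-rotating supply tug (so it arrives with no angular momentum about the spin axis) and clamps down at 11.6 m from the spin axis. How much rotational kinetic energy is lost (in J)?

The added mass arrives with no angular momentum about the spin axis, and any external torque about the spin axis is negligible, so the system's angular momentum is conserved.
I_p = (24800)(17.5)² = 7.595e+06 kg·m².
Added inertia Σmr² = (2240)(11.6)² = 3.014e+05 kg·m²; I_f = 7.595e+06 + 3.014e+05 = 7.896e+06 kg·m².
ω_f = I_p ω_i / I_f = (7.595e+06)(0.00860) / 7.896e+06 = 0.008272 rev/s.
KE_i = ½(7.595e+06)(0.05404 rad/s)² = 11090 J; KE_f = ½(7.896e+06)(0.05197)² = 10660 J.

energy lost ≈ 423 J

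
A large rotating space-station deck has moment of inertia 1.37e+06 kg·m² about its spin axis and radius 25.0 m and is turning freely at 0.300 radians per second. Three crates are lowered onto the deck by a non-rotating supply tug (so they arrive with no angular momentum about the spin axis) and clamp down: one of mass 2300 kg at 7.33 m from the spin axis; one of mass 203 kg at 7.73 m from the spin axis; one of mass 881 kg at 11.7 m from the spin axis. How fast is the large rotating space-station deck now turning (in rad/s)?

ω_f ≈ 0.253 rad/s

No external torque acts about the spin axis; L_before = L_after.
Added inertia Σmr² = (2300)(7.33)² + (203)(7.73)² + (881)(11.7)² = 2.563e+05 kg·m²; I_f = 1.370e+06 + 2.563e+05 = 1.626e+06 kg·m².
ω_f = I_p ω_i / I_f = (1.370e+06)(0.300) / 1.626e+06 = 0.2527 rad/s.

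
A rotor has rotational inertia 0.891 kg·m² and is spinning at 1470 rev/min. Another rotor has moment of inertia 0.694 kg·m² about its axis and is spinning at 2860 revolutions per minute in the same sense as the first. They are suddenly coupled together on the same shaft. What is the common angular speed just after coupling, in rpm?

|ω_f| ≈ 2080 rpm

The coupling torques are internal; angular momentum about the shared axis is conserved.
Taking A's sense as positive: L = (0.8910)(1470) + (0.6940)(2860) = 3295 kg·m²·rpm.
Combined I = 0.8910 + 0.6940 = 1.585 kg·m².
ω_f = L / I = 3295 / 1.585 = 2079 rpm.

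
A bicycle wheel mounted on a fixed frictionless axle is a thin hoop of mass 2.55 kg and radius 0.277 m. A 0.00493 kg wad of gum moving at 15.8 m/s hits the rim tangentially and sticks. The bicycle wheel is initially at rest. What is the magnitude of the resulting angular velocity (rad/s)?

|ω_f| ≈ 0.110 rad/s

The axle reaction passes through the axle and exerts no torque about it; angular momentum about the axle is conserved through the impact.
I_p = (2.55)(0.277)² = 0.1957 kg·m². Taking the sense of the wad of gum's angular momentum as positive, L_{wad} = m v R = (0.00493)(15.8)(0.277) = 0.02158 kg·m²/s.
L_i = 0 + 0.02158 = 0.02158 kg·m²/s.
After sticking, I_f = I_p + m R² = 0.1957 + (0.00493)(0.277)² = 0.1960 kg·m².
ω_f = L_i / I_f = 0.02158 / 0.1960 = 0.1101 rad/s.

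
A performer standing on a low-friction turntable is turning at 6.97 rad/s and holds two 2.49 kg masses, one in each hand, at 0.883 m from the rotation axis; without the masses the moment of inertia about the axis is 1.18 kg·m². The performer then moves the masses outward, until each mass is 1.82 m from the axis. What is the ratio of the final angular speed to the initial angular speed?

ω₂/ω₁ ≈ 0.286

Angular momentum about the spin axis is conserved since the torque about it is zero.
I₁ = 1.18 + 2(2.49)(0.883)² = 5.063 kg·m²; I₂ = 1.18 + 2(2.49)(1.82)² = 17.68 kg·m².
ω₂/ω₁ = I₁/I₂ = 5.063 / 17.68 = 0.2864.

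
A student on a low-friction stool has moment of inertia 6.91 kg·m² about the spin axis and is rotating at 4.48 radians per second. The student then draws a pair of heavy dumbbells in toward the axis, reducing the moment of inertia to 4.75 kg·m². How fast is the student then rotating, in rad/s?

Angular momentum about the spin axis is conserved since the torque about it is zero.
ω₂ = I₁ω₁ / I₂ = (6.910)(4.48 rad/s) / (4.750) = 6.517 rad/s.

ω₂ ≈ 6.52 rad/s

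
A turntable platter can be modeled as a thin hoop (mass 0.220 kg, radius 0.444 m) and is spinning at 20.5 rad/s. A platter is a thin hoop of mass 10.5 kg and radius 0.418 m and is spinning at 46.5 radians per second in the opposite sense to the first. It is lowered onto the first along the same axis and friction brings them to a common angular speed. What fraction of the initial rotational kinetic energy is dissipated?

No external torque acts about the common axis, so total angular momentum is conserved.
Moments of inertia: I_A = (0.220)(0.444)² = 0.04337 kg·m²; I_B = (10.5)(0.418)² = 1.835 kg·m².
Taking A's sense as positive: L = (0.04337)(20.5) − (1.835)(46.5) = -84.42 kg·m²·rad/s.
Combined I = 0.04337 + 1.835 = 1.878 kg·m².
ω_f = L / I = -84.42 / 1.878 = -44.95 rad/s.
KE_i = ½ΣIω² = 1993 J; KE_f = ½(1.878)(44.95)² = 1897 J.
Fraction dissipated = (KE_i − KE_f)/KE_i = 0.04773.

fraction ≈ 0.0477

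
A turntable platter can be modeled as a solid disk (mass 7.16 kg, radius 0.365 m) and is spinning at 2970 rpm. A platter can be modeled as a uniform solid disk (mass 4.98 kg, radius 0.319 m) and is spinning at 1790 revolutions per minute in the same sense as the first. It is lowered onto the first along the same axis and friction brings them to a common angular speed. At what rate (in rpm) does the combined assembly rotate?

No external torque acts about the common axis, so total angular momentum is conserved.
Moments of inertia: I_A = ½(7.16)(0.365)² = 0.4769 kg·m²; I_B = ½(4.98)(0.319)² = 0.2534 kg·m².
Taking A's sense as positive: L = (0.4769)(2970) + (0.2534)(1790) = 1870 kg·m²·rpm.
Combined I = 0.4769 + 0.2534 = 0.7303 kg·m².
ω_f = L / I = 1870 / 0.7303 = 2561 rpm.

|ω_f| ≈ 2560 rpm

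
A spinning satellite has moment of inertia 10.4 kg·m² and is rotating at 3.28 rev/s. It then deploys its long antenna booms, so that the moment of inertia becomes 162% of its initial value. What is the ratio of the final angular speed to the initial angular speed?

ω₂/ω₁ ≈ 0.617

With no external torque about the axis, L is conserved: I₁ω₁ = I₂ω₂.
I₂ = 1.62 × 10.4 = 16.85 kg·m².
ω₂/ω₁ = I₁/I₂ = 10.40 / 16.85 = 0.6173.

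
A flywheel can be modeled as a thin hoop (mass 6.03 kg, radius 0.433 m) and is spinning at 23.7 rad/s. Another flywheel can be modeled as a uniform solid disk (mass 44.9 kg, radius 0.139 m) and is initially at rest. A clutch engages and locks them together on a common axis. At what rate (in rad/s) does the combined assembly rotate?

|ω_f| ≈ 17.1 rad/s

The coupling torques are internal; angular momentum about the shared axis is conserved.
Moments of inertia: I_A = (6.03)(0.433)² = 1.131 kg·m²; I_B = ½(44.9)(0.139)² = 0.4338 kg·m².
Taking A's sense as positive: L = (1.131)(23.7) = 26.79 kg·m²·rad/s.
Combined I = 1.131 + 0.4338 = 1.564 kg·m².
ω_f = L / I = 26.79 / 1.564 = 17.13 rad/s.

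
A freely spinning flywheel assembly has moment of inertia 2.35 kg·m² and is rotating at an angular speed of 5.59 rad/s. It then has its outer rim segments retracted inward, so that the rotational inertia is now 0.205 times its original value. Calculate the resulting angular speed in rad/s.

ω₂ ≈ 27.3 rad/s

With no external torque about the axis, L is conserved: I₁ω₁ = I₂ω₂.
I₂ = 0.205 × 2.35 = 0.4818 kg·m².
ω₂ = I₁ω₁ / I₂ = (2.350)(5.59 rad/s) / (0.4818) = 27.27 rad/s.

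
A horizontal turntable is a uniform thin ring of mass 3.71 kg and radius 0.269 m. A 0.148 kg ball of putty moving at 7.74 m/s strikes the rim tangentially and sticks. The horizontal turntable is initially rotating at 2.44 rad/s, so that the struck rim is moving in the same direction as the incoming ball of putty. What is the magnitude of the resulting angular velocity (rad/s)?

The axle reaction passes through the axle and exerts no torque about it; angular momentum about the axle is conserved through the impact.
I_p = (3.71)(0.269)² = 0.2685 kg·m². Taking the sense of the ball of putty's angular momentum as positive, L_{ball} = m v R = (0.148)(7.74)(0.269) = 0.3081 kg·m²/s.
L_i = +I_p ω_p + m v R = +(0.2685)(2.44) + 0.3081 = 0.9632 kg·m²/s.
After sticking, I_f = I_p + m R² = 0.2685 + (0.148)(0.269)² = 0.2792 kg·m².
ω_f = L_i / I_f = 0.9632 / 0.2792 = 3.450 rad/s.

|ω_f| ≈ 3.45 rad/s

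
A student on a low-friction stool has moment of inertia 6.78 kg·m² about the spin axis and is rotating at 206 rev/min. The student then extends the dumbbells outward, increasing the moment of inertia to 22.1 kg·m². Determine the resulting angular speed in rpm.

No external torque acts about the spin axis, so angular momentum is conserved.
ω₂ = I₁ω₁ / I₂ = (6.780)(206 rpm) / (22.10) = 63.20 rpm.

ω₂ ≈ 63.2 rpm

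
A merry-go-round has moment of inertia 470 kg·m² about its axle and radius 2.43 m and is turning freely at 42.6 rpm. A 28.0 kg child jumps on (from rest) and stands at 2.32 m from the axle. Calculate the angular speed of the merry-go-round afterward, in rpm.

The added mass arrives with no angular momentum about the axle, and any external torque about the axle is negligible, so the system's angular momentum is conserved.
Added inertia Σmr² = (28.0)(2.32)² = 150.7 kg·m²; I_f = 470.0 + 150.7 = 620.7 kg·m².
ω_f = I_p ω_i / I_f = (470.0)(42.6) / 620.7 = 32.26 rpm.

ω_f ≈ 32.3 rpm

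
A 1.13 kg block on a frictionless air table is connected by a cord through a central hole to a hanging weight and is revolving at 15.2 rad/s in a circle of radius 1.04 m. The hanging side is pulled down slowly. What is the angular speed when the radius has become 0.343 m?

The constraining force is radial, so m r² ω about the center is conserved.
ω₂ = ω₁ (r₁/r₂)² = (15.2)(1.04/0.343)² = 139.7 rad/s.

ω₂ ≈ 140 rad/s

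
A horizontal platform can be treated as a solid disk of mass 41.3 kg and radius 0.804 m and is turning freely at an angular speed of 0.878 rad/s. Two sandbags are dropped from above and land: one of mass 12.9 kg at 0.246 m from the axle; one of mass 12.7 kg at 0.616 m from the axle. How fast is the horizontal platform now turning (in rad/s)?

The added mass arrives with no angular momentum about the axle, and any external torque about the axle is negligible, so the system's angular momentum is conserved.
I_p = ½(41.3)(0.804)² = 13.35 kg·m².
Added inertia Σmr² = (12.9)(0.246)² + (12.7)(0.616)² = 5.600 kg·m²; I_f = 13.35 + 5.600 = 18.95 kg·m².
ω_f = I_p ω_i / I_f = (13.35)(0.878) / 18.95 = 0.6185 rad/s.

ω_f ≈ 0.619 rad/s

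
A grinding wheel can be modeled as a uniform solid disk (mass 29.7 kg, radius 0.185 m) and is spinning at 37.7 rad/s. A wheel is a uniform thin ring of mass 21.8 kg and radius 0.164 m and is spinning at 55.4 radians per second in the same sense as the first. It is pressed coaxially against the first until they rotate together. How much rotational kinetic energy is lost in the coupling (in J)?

The coupling torques are internal; angular momentum about the shared axis is conserved.
Moments of inertia: I_A = ½(29.7)(0.185)² = 0.5082 kg·m²; I_B = (21.8)(0.164)² = 0.5863 kg·m².
Taking A's sense as positive: L = (0.5082)(37.7) + (0.5863)(55.4) = 51.64 kg·m²·rad/s.
Combined I = 0.5082 + 0.5863 = 1.095 kg·m².
ω_f = L / I = 51.64 / 1.095 = 47.18 rad/s.
KE_i = ½ΣIω² = 1261 J; KE_f = ½(1.095)(47.18)² = 1218 J.

ΔKE lost ≈ 42.6 J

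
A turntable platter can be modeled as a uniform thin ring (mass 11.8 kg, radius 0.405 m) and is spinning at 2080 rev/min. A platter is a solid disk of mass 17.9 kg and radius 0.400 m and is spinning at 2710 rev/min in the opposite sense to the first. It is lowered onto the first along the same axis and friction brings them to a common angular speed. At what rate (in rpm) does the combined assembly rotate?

The coupling torques are internal; angular momentum about the shared axis is conserved.
Moments of inertia: I_A = (11.8)(0.405)² = 1.935 kg·m²; I_B = ½(17.9)(0.400)² = 1.432 kg·m².
Taking A's sense as positive: L = (1.935)(2080) − (1.432)(2710) = 145.1 kg·m²·rpm.
Combined I = 1.935 + 1.432 = 3.367 kg·m².
ω_f = L / I = 145.1 / 3.367 = 43.09 rpm.

|ω_f| ≈ 43.1 rpm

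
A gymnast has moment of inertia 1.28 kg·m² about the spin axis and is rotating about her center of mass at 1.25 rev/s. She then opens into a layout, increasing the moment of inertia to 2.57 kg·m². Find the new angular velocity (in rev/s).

ω₂ ≈ 0.623 rev/s

No external torque acts about the spin axis, so angular momentum is conserved.
ω₂ = I₁ω₁ / I₂ = (1.280)(1.25 rev/s) / (2.570) = 0.6226 rev/s.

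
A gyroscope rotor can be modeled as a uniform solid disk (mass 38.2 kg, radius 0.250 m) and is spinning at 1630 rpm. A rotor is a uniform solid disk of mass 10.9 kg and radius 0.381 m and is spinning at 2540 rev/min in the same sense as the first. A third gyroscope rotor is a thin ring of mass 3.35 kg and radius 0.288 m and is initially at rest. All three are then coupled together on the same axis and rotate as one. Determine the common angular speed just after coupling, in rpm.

|ω_f| ≈ 1750 rpm

The coupling torques are internal; angular momentum about the shared axis is conserved.
Moments of inertia: I_A = ½(38.2)(0.250)² = 1.194 kg·m²; I_B = ½(10.9)(0.381)² = 0.7911 kg·m²; I_C = (3.35)(0.288)² = 0.2779 kg·m².
Taking A's sense as positive: L = (1.194)(1630) + (0.7911)(2540) = 3955 kg·m²·rpm.
Combined I = 1.194 + 0.7911 + 0.2779 = 2.263 kg·m².
ω_f = L / I = 3955 / 2.263 = 1748 rpm.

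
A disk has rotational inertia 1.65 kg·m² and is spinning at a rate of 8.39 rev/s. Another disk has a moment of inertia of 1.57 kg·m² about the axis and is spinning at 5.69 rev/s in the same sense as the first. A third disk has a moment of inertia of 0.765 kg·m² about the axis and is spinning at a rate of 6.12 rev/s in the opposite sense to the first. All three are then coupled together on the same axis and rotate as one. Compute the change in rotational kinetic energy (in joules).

ΔKE ≈ -2240 J

The coupling torques are internal; angular momentum about the shared axis is conserved.
Taking A's sense as positive: L = (1.650)(8.39) + (1.570)(5.69) − (0.7650)(6.12) = 18.09 kg·m²·rev/s.
Combined I = 1.650 + 1.570 + 0.7650 = 3.985 kg·m².
ω_f = L / I = 18.09 / 3.985 = 4.541 rev/s.
KE_i = ½ΣIω² = 3862 J; KE_f = ½(3.985)(28.53)² = 1622 J.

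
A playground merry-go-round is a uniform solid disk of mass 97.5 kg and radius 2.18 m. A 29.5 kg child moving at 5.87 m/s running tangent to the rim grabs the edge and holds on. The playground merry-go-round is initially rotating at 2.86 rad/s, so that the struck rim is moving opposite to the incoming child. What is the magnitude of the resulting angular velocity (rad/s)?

|ω_f| ≈ 0.767 rad/s

The axle reaction passes through the axle and exerts no torque about it; angular momentum about the axle is conserved through the impact.
I_p = ½(97.5)(2.18)² = 231.7 kg·m². Taking the sense of the child's angular momentum as positive, L_{child} = m v R = (29.5)(5.87)(2.18) = 377.5 kg·m²/s.
L_i = −I_p ω_p + m v R = −(231.7)(2.86) + 377.5 = -285.1 kg·m²/s.
After sticking, I_f = I_p + m R² = 231.7 + (29.5)(2.18)² = 371.9 kg·m².
ω_f = L_i / I_f = -285.1 / 371.9 = -0.7667 rad/s.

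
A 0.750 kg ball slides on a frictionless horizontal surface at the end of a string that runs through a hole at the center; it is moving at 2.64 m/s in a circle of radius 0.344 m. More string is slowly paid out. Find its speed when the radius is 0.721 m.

v₂ ≈ 1.26 m/s

Central (radial) force ⇒ zero torque about the center ⇒ m v r is constant.
v₂ = v₁ r₁ / r₂ = (2.64)(0.344) / (0.721) = 1.260 m/s.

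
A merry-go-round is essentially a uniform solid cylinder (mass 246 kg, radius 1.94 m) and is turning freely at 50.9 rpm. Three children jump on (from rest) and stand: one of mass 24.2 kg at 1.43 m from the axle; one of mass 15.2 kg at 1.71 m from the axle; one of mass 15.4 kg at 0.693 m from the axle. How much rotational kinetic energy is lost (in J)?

No external torque acts about the axle; L_before = L_after.
I_p = ½(246)(1.94)² = 462.9 kg·m².
Added inertia Σmr² = (24.2)(1.43)² + (15.2)(1.71)² + (15.4)(0.693)² = 101.3 kg·m²; I_f = 462.9 + 101.3 = 564.3 kg·m².
ω_f = I_p ω_i / I_f = (462.9)(50.9) / 564.3 = 41.76 rpm.
KE_i = ½(462.9)(5.330 rad/s)² = 6576 J; KE_f = ½(564.3)(4.373)² = 5395 J.

energy lost ≈ 1180 J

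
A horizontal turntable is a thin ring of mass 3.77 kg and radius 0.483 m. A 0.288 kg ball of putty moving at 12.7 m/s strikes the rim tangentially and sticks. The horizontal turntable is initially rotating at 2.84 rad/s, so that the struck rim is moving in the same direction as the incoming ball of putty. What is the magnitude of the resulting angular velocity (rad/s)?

About the axle the impulsive forces during the collision are internal, so angular momentum about that axis is conserved.
I_p = (3.77)(0.483)² = 0.8795 kg·m². Taking the sense of the ball of putty's angular momentum as positive, L_{ball} = m v R = (0.288)(12.7)(0.483) = 1.767 kg·m²/s.
L_i = +I_p ω_p + m v R = +(0.8795)(2.84) + 1.767 = 4.264 kg·m²/s.
After sticking, I_f = I_p + m R² = 0.8795 + (0.288)(0.483)² = 0.9467 kg·m².
ω_f = L_i / I_f = 4.264 / 0.9467 = 4.505 rad/s.

|ω_f| ≈ 4.50 rad/s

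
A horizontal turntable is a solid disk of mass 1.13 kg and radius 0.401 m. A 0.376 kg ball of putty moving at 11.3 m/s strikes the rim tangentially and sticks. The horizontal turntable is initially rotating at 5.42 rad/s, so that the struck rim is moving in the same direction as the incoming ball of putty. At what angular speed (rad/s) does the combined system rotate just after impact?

About the axle the impulsive forces during the collision are internal, so angular momentum about that axis is conserved.
I_p = ½(1.13)(0.401)² = 0.09085 kg·m². Taking the sense of the ball of putty's angular momentum as positive, L_{ball} = m v R = (0.376)(11.3)(0.401) = 1.704 kg·m²/s.
L_i = +I_p ω_p + m v R = +(0.09085)(5.42) + 1.704 = 2.196 kg·m²/s.
After sticking, I_f = I_p + m R² = 0.09085 + (0.376)(0.401)² = 0.1513 kg·m².
ω_f = L_i / I_f = 2.196 / 0.1513 = 14.51 rad/s.

|ω_f| ≈ 14.5 rad/s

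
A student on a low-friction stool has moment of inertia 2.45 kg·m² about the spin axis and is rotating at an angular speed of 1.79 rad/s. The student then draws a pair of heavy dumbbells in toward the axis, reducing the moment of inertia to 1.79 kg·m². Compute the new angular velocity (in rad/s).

With no external torque about the axis, L is conserved: I₁ω₁ = I₂ω₂.
ω₂ = I₁ω₁ / I₂ = (2.450)(1.79 rad/s) / (1.790) = 2.450 rad/s.

ω₂ ≈ 2.45 rad/s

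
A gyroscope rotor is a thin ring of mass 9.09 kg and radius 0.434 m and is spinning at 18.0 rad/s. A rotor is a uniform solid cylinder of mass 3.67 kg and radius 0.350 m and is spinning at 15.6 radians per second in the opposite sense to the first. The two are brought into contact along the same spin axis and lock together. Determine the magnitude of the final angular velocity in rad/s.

|ω_f| ≈ 14.1 rad/s

The coupling torques are internal; angular momentum about the shared axis is conserved.
Moments of inertia: I_A = (9.09)(0.434)² = 1.712 kg·m²; I_B = ½(3.67)(0.350)² = 0.2248 kg·m².
Taking A's sense as positive: L = (1.712)(18.0) − (0.2248)(15.6) = 27.31 kg·m²·rad/s.
Combined I = 1.712 + 0.2248 = 1.937 kg·m².
ω_f = L / I = 27.31 / 1.937 = 14.10 rad/s.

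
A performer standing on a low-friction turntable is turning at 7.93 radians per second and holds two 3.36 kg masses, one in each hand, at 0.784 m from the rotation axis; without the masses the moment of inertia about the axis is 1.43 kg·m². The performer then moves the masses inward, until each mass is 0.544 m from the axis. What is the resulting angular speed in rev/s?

ω₂ ≈ 2.05 rev/s

With no external torque about the axis, L is conserved: I₁ω₁ = I₂ω₂.
I₁ = 1.43 + 2(3.36)(0.784)² = 5.560 kg·m²; I₂ = 1.43 + 2(3.36)(0.544)² = 3.419 kg·m².
ω₂ = I₁ω₁ / I₂ = (5.560)(7.93 rad/s) / (3.419) = 12.90 rad/s = 2.053 rev/s.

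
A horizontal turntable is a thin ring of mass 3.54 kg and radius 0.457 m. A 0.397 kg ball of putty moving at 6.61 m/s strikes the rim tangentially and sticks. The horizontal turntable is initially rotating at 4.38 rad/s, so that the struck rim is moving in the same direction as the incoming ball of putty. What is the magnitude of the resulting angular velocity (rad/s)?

|ω_f| ≈ 5.40 rad/s

The axle reaction passes through the axle and exerts no torque about it; angular momentum about the axle is conserved through the impact.
I_p = (3.54)(0.457)² = 0.7393 kg·m². Taking the sense of the ball of putty's angular momentum as positive, L_{ball} = m v R = (0.397)(6.61)(0.457) = 1.199 kg·m²/s.
L_i = +I_p ω_p + m v R = +(0.7393)(4.38) + 1.199 = 4.437 kg·m²/s.
After sticking, I_f = I_p + m R² = 0.7393 + (0.397)(0.457)² = 0.8222 kg·m².
ω_f = L_i / I_f = 4.437 / 0.8222 = 5.397 rad/s.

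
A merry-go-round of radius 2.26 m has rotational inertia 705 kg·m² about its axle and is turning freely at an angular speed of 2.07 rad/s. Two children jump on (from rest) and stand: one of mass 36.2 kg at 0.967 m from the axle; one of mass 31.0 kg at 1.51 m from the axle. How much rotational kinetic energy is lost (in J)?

energy lost ≈ 195 J

The added mass arrives with no angular momentum about the axle, and any external torque about the axle is negligible, so the system's angular momentum is conserved.
Added inertia Σmr² = (36.2)(0.967)² + (31.0)(1.51)² = 104.5 kg·m²; I_f = 705.0 + 104.5 = 809.5 kg·m².
ω_f = I_p ω_i / I_f = (705.0)(2.07) / 809.5 = 1.803 rad/s.
KE_i = ½(705.0)(2.070 rad/s)² = 1510 J; KE_f = ½(809.5)(1.803)² = 1315 J.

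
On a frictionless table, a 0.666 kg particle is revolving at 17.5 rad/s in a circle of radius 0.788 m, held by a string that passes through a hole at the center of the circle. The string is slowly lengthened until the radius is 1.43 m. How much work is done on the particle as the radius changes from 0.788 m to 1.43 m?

The constraining force is radial, so m r² ω about the center is conserved.
ω₂ = ω₁ (r₁/r₂)² = (17.5)(0.788/1.43)² = 5.314 rad/s.
W = ΔKE = ½m(v₂² − v₁²) = -44.10 J.

W ≈ -44.1 J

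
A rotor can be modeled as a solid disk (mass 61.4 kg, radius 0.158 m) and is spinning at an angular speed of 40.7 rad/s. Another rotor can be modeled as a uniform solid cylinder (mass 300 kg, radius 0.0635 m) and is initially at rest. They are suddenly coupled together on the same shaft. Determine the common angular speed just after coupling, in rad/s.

|ω_f| ≈ 22.7 rad/s

The coupling torques are internal; angular momentum about the shared axis is conserved.
Moments of inertia: I_A = ½(61.4)(0.158)² = 0.7664 kg·m²; I_B = ½(300)(0.0635)² = 0.6048 kg·m².
Taking A's sense as positive: L = (0.7664)(40.7) = 31.19 kg·m²·rad/s.
Combined I = 0.7664 + 0.6048 = 1.371 kg·m².
ω_f = L / I = 31.19 / 1.371 = 22.75 rad/s.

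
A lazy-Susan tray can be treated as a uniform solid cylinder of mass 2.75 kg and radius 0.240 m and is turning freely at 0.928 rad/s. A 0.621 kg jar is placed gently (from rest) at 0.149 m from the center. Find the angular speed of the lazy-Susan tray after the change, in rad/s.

ω_f ≈ 0.790 rad/s

No external torque acts about the center; L_before = L_after.
I_p = ½(2.75)(0.240)² = 0.07920 kg·m².
Added inertia Σmr² = (0.621)(0.149)² = 0.01379 kg·m²; I_f = 0.07920 + 0.01379 = 0.09299 kg·m².
ω_f = I_p ω_i / I_f = (0.07920)(0.928) / 0.09299 = 0.7904 rad/s.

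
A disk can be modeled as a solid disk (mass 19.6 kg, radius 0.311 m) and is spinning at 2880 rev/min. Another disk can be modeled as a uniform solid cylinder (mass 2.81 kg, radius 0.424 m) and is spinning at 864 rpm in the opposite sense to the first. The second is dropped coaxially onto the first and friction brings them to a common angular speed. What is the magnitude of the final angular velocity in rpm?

|ω_f| ≈ 2090 rpm

The coupling torques are internal; angular momentum about the shared axis is conserved.
Moments of inertia: I_A = ½(19.6)(0.311)² = 0.9479 kg·m²; I_B = ½(2.81)(0.424)² = 0.2526 kg·m².
Taking A's sense as positive: L = (0.9479)(2880) − (0.2526)(864) = 2512 kg·m²·rpm.
Combined I = 0.9479 + 0.2526 = 1.200 kg·m².
ω_f = L / I = 2512 / 1.200 = 2092 rpm.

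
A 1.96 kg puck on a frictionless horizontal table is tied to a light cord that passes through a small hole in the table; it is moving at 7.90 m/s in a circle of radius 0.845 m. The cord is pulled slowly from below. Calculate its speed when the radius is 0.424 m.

v₂ ≈ 15.7 m/s

Central (radial) force ⇒ zero torque about the center ⇒ m v r is constant.
v₂ = v₁ r₁ / r₂ = (7.90)(0.845) / (0.424) = 15.74 m/s.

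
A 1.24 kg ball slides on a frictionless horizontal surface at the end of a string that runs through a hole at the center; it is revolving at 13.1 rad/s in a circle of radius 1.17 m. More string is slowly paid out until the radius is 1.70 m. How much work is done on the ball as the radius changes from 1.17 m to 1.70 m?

No torque about the axis ⇒ m r₁² ω₁ = m r₂² ω₂.
ω₂ = ω₁ (r₁/r₂)² = (13.1)(1.17/1.70)² = 6.205 rad/s.
W = ΔKE = ½m(v₂² − v₁²) = -76.66 J.

W ≈ -76.7 J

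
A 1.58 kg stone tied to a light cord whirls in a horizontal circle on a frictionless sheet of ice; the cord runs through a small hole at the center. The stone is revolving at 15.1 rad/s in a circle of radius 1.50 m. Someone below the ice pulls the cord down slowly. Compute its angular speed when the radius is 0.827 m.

The constraining force is radial, so m r² ω about the center is conserved.
ω₂ = ω₁ (r₁/r₂)² = (15.1)(1.50/0.827)² = 49.68 rad/s.

ω₂ ≈ 49.7 rad/s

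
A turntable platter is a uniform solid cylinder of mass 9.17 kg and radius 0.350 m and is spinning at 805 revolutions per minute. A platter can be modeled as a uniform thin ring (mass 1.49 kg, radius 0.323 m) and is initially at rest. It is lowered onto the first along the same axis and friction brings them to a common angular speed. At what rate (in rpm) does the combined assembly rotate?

|ω_f| ≈ 630 rpm

The coupling torques are internal; angular momentum about the shared axis is conserved.
Moments of inertia: I_A = ½(9.17)(0.350)² = 0.5617 kg·m²; I_B = (1.49)(0.323)² = 0.1555 kg·m².
Taking A's sense as positive: L = (0.5617)(805) = 452.1 kg·m²·rpm.
Combined I = 0.5617 + 0.1555 = 0.7171 kg·m².
ω_f = L / I = 452.1 / 0.7171 = 630.5 rpm.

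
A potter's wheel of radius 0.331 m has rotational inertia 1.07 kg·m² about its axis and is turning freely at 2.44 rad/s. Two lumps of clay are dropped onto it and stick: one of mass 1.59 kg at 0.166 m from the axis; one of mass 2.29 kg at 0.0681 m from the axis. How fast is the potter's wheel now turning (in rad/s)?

The added mass arrives with no angular momentum about the axis, and any external torque about the axis is negligible, so the system's angular momentum is conserved.
Added inertia Σmr² = (1.59)(0.166)² + (2.29)(0.0681)² = 0.05443 kg·m²; I_f = 1.070 + 0.05443 = 1.124 kg·m².
ω_f = I_p ω_i / I_f = (1.070)(2.44) / 1.124 = 2.322 rad/s.

ω_f ≈ 2.32 rad/s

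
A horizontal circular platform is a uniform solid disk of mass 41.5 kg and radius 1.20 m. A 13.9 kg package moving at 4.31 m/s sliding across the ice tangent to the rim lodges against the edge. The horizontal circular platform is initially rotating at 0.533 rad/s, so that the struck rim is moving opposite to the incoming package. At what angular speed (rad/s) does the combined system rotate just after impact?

About the central axle the impulsive forces during the collision are internal, so angular momentum about that axis is conserved.
I_p = ½(41.5)(1.20)² = 29.88 kg·m². Taking the sense of the package's angular momentum as positive, L_{package} = m v R = (13.9)(4.31)(1.20) = 71.89 kg·m²/s.
L_i = −I_p ω_p + m v R = −(29.88)(0.533) + 71.89 = 55.96 kg·m²/s.
After sticking, I_f = I_p + m R² = 29.88 + (13.9)(1.20)² = 49.90 kg·m².
ω_f = L_i / I_f = 55.96 / 49.90 = 1.122 rad/s.

|ω_f| ≈ 1.12 rad/s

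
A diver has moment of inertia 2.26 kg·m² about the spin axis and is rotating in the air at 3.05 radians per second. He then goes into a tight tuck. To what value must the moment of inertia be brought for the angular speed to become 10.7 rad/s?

I₂ ≈ 0.644 kg·m²

With no external torque about the axis, L is conserved: I₁ω₁ = I₂ω₂.
I₂ = I₁ω₁ / ω₂ = (2.26)(3.05) / (10.7) = 0.6442 kg·m².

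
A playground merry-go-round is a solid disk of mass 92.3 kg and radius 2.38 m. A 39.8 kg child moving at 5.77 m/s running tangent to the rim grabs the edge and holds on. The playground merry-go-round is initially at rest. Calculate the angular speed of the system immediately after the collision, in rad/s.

About the axle the impulsive forces during the collision are internal, so angular momentum about that axis is conserved.
I_p = ½(92.3)(2.38)² = 261.4 kg·m². Taking the sense of the child's angular momentum as positive, L_{child} = m v R = (39.8)(5.77)(2.38) = 546.6 kg·m²/s.
L_i = 0 + 546.6 = 546.6 kg·m²/s.
After sticking, I_f = I_p + m R² = 261.4 + (39.8)(2.38)² = 486.9 kg·m².
ω_f = L_i / I_f = 546.6 / 486.9 = 1.123 rad/s.

|ω_f| ≈ 1.12 rad/s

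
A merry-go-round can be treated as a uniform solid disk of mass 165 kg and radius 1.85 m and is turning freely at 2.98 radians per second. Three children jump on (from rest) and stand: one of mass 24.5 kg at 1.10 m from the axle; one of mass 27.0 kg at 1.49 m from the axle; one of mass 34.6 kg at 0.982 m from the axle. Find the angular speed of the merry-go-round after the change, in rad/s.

ω_f ≈ 2.08 rad/s

No external torque acts about the axle; L_before = L_after.
I_p = ½(165)(1.85)² = 282.4 kg·m².
Added inertia Σmr² = (24.5)(1.10)² + (27.0)(1.49)² + (34.6)(0.982)² = 123.0 kg·m²; I_f = 282.4 + 123.0 = 405.3 kg·m².
ω_f = I_p ω_i / I_f = (282.4)(2.98) / 405.3 = 2.076 rad/s.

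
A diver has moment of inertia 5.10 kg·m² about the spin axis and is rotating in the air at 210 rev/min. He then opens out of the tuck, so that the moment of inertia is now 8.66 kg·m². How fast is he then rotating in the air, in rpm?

ω₂ ≈ 124 rpm

With no external torque about the axis, L is conserved: I₁ω₁ = I₂ω₂.
ω₂ = I₁ω₁ / I₂ = (5.100)(210 rpm) / (8.660) = 123.7 rpm.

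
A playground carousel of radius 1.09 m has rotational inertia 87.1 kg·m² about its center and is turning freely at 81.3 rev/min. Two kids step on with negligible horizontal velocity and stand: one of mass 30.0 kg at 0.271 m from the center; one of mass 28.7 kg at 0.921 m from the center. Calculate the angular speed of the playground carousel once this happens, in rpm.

No external torque acts about the center; L_before = L_after.
Added inertia Σmr² = (30.0)(0.271)² + (28.7)(0.921)² = 26.55 kg·m²; I_f = 87.10 + 26.55 = 113.6 kg·m².
ω_f = I_p ω_i / I_f = (87.10)(81.3) / 113.6 = 62.31 rpm.

ω_f ≈ 62.3 rpm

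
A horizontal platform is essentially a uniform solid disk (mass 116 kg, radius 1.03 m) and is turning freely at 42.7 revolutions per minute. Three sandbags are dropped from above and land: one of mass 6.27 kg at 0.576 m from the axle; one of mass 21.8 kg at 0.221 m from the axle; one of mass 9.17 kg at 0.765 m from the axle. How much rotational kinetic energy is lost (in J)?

No external torque acts about the axle; L_before = L_after.
I_p = ½(116)(1.03)² = 61.53 kg·m².
Added inertia Σmr² = (6.27)(0.576)² + (21.8)(0.221)² + (9.17)(0.765)² = 8.511 kg·m²; I_f = 61.53 + 8.511 = 70.04 kg·m².
ω_f = I_p ω_i / I_f = (61.53)(42.7) / 70.04 = 37.51 rpm.
KE_i = ½(61.53)(4.472 rad/s)² = 615.2 J; KE_f = ½(70.04)(3.928)² = 540.4 J.

energy lost ≈ 74.8 J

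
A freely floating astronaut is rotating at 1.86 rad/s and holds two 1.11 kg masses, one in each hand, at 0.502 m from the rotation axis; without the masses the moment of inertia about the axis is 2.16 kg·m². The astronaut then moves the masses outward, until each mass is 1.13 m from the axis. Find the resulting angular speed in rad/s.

ω₂ ≈ 1.01 rad/s

With no external torque about the axis, L is conserved: I₁ω₁ = I₂ω₂.
I₁ = 2.16 + 2(1.11)(0.502)² = 2.719 kg·m²; I₂ = 2.16 + 2(1.11)(1.13)² = 4.995 kg·m².
ω₂ = I₁ω₁ / I₂ = (2.719)(1.86 rad/s) / (4.995) = 1.013 rad/s.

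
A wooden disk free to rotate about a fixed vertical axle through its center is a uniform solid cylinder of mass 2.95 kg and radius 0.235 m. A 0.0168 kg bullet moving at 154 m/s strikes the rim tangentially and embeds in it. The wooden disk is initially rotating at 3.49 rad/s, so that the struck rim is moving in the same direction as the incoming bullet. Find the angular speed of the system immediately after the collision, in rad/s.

|ω_f| ≈ 10.8 rad/s

About the axle the impulsive forces during the collision are internal, so angular momentum about that axis is conserved.
I_p = ½(2.95)(0.235)² = 0.08146 kg·m². Taking the sense of the bullet's angular momentum as positive, L_{bullet} = m v R = (0.0168)(154)(0.235) = 0.6080 kg·m²/s.
L_i = +I_p ω_p + m v R = +(0.08146)(3.49) + 0.6080 = 0.8923 kg·m²/s.
After sticking, I_f = I_p + m R² = 0.08146 + (0.0168)(0.235)² = 0.08238 kg·m².
ω_f = L_i / I_f = 0.8923 / 0.08238 = 10.83 rad/s.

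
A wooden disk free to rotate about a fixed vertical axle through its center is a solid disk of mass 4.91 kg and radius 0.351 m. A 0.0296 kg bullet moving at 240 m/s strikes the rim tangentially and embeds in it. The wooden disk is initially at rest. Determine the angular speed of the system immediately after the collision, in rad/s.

|ω_f| ≈ 8.15 rad/s

The axle reaction passes through the axle and exerts no torque about it; angular momentum about the axle is conserved through the impact.
I_p = ½(4.91)(0.351)² = 0.3025 kg·m². Taking the sense of the bullet's angular momentum as positive, L_{bullet} = m v R = (0.0296)(240)(0.351) = 2.494 kg·m²/s.
L_i = 0 + 2.494 = 2.494 kg·m²/s.
After sticking, I_f = I_p + m R² = 0.3025 + (0.0296)(0.351)² = 0.3061 kg·m².
ω_f = L_i / I_f = 2.494 / 0.3061 = 8.146 rad/s.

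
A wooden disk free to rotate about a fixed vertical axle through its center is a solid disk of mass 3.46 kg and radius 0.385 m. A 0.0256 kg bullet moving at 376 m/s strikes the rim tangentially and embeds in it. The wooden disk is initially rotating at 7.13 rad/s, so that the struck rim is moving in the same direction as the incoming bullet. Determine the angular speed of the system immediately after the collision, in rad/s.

|ω_f| ≈ 21.3 rad/s

About the axle the impulsive forces during the collision are internal, so angular momentum about that axis is conserved.
I_p = ½(3.46)(0.385)² = 0.2564 kg·m². Taking the sense of the bullet's angular momentum as positive, L_{bullet} = m v R = (0.0256)(376)(0.385) = 3.706 kg·m²/s.
L_i = +I_p ω_p + m v R = +(0.2564)(7.13) + 3.706 = 5.534 kg·m²/s.
After sticking, I_f = I_p + m R² = 0.2564 + (0.0256)(0.385)² = 0.2602 kg·m².
ω_f = L_i / I_f = 5.534 / 0.2602 = 21.27 rad/s.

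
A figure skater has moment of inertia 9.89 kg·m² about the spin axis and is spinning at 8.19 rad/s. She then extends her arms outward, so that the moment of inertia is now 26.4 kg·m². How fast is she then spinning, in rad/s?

With no external torque about the axis, L is conserved: I₁ω₁ = I₂ω₂.
ω₂ = I₁ω₁ / I₂ = (9.890)(8.19 rad/s) / (26.40) = 3.068 rad/s.

ω₂ ≈ 3.07 rad/s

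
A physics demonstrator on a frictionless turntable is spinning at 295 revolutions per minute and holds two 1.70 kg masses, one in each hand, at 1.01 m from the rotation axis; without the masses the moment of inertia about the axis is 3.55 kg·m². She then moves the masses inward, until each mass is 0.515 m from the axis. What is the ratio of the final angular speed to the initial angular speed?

Angular momentum about the spin axis is conserved since the torque about it is zero.
I₁ = 3.55 + 2(1.70)(1.01)² = 7.018 kg·m²; I₂ = 3.55 + 2(1.70)(0.515)² = 4.452 kg·m².
ω₂/ω₁ = I₁/I₂ = 7.018 / 4.452 = 1.577.

ω₂/ω₁ ≈ 1.58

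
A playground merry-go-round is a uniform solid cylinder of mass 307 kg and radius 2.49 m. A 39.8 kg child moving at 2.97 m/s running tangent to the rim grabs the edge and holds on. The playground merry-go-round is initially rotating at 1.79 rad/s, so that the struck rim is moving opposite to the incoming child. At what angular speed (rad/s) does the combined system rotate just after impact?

The axle reaction passes through the axle and exerts no torque about it; angular momentum about the axle is conserved through the impact.
I_p = ½(307)(2.49)² = 951.7 kg·m². Taking the sense of the child's angular momentum as positive, L_{child} = m v R = (39.8)(2.97)(2.49) = 294.3 kg·m²/s.
L_i = −I_p ω_p + m v R = −(951.7)(1.79) + 294.3 = -1409 kg·m²/s.
After sticking, I_f = I_p + m R² = 951.7 + (39.8)(2.49)² = 1198 kg·m².
ω_f = L_i / I_f = -1409 / 1198 = -1.176 rad/s.

|ω_f| ≈ 1.18 rad/s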